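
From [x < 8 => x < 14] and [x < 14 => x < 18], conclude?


Hypothetical syllogism: from (P → Q) and (Q → R), infer (P → R).
Chain the two implications through the shared middle term 'x < 14'.

x < 8 => x < 18


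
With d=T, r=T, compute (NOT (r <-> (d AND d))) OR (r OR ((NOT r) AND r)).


Substitute d=T, r=T:
d AND d = T AND T = T
r <-> (d AND d) = T <-> T = T
NOT (r <-> (d AND d)) = F
NOT r = F
(NOT r) AND r = F AND T = F
r OR ((NOT r) AND r) = T OR F = T
(NOT (r <-> (d AND d))) OR (r OR ((NOT r) AND r)) = F OR T = T

T


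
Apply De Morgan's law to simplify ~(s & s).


De Morgan: the negation of a conjunction is the disjunction of the negations.
Distribute ~ across &, flipping it to |, and negate each literal.

(~s) | (~s)


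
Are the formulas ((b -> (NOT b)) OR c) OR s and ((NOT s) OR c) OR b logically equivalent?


Compare truth tables:
b | c | s | φ | ψ
-----------------
F | F | F | T | T
T | F | F | F | T
F | T | F | T | T
T | T | F | T | T
F | F | T | T | F
T | F | T | T | T
F | T | T | T | T
T | T | T | T | T
They differ at row 2 (b=T, c=F, s=F): φ=F but ψ=T.

No, they are not logically equivalent.


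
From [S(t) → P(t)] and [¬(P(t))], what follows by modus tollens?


Modus tollens: from (P → Q) and ¬Q, infer ¬P.
Q = 'P(t)' is denied; since P → Q, P must also fail.

Not (S(t)).


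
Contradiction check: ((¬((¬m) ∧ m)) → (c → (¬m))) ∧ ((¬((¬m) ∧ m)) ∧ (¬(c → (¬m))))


Truth table over {c, m}:
c | m | φ
---------
F | F | F
T | F | F
F | T | F
T | T | F
Every row is false.

Yes, it is a contradiction.


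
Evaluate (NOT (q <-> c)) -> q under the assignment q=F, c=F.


Substitute q=F, c=F:
q <-> c = F <-> F = T
NOT (q <-> c) = F
(NOT (q <-> c)) -> q = F -> F = T

T


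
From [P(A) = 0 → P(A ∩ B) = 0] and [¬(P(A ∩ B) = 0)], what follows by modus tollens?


Modus tollens: from (P → Q) and ¬Q, infer ¬P.
Q = 'P(A ∩ B) = 0' is denied; since P → Q, P must also fail.

Not (P(A) = 0).


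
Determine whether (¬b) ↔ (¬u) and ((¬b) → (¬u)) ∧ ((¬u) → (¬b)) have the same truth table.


Compare truth tables:
b | u | φ | ψ
-------------
F | F | T | T
T | F | F | F
F | T | F | F
T | T | T | T
The columns φ and ψ agree on every row.

Yes, they are logically equivalent.


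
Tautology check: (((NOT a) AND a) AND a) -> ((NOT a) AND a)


Build the truth table over {a}:
a | φ
-----
F | T
T | T
Every row evaluates to true.

Yes, it is a tautology.


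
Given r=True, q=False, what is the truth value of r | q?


Disjunction is false only when both operands are false.
Substitute: r=True, q=False.
True | False evaluates to True.

True


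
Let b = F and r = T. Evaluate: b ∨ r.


Disjunction is false only when both operands are false.
Substitute: b=F, r=T.
F ∨ T evaluates to T.

T


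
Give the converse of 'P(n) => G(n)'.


The converse of (P → Q) is (Q → P). It is not in general equivalent to the original.
Here P = 'P(n)' and Q = 'G(n)'.

If G(n), then P(n).


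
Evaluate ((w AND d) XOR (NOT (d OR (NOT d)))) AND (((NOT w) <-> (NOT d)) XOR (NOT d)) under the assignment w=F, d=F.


Substitute w=F, d=F:
… (earlier sub-steps elided)
NOT d = T
d OR (NOT d) = F OR T = T
NOT (d OR (NOT d)) = F
(w AND d) XOR (NOT (d OR (NOT d))) = F XOR F = F
NOT w = T
NOT d = T
(NOT w) <-> (NOT d) = T <-> T = T
NOT d = T
((NOT w) <-> (NOT d)) XOR (NOT d) = T XOR T = F
((w AND d) XOR (NOT (d OR (NOT d)))) AND (((NOT w) <-> (NOT d)) XOR (NOT d)) = F AND F = F

F


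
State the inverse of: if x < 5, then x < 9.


The inverse of (P → Q) is (¬P → ¬Q). It is equivalent to the converse, not to the original.
Here P = 'x < 5' and Q = 'x < 9'.

If not (x < 5), then not (x < 9).


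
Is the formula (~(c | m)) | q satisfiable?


Search for a satisfying assignment over {c, m, q}.
Try c=False, m=False, q=False: the formula evaluates to True.
A satisfying assignment exists.

Satisfiable.


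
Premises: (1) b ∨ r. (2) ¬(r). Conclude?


Disjunctive syllogism: from (P ∨ Q) and ¬P, infer Q.
One disjunct, 'r', is ruled out; the other must hold.

b


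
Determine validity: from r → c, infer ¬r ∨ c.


This matches the form of material implication: the conclusion follows in every model of the premises.

Valid.


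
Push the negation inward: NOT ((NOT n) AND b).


De Morgan: the negation of a conjunction is the disjunction of the negations.
Distribute NOT across AND, flipping it to OR, and negate each literal.

n OR (NOT b)


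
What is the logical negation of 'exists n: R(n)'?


¬(forall x: φ) = exists x: ¬φ, and ¬(exists x: φ) = forall x: ¬φ.
Apply to the existential statement.

forall n: ~(R(n))


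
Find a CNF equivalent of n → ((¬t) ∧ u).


Step 1: Rewrite n → ((¬t) ∧ u) as ¬n ∨ ((¬t) ∧ u).
Step 2: Distribute ∨ over ∧.

((¬n) ∨ (¬t)) ∧ ((¬n) ∨ u)


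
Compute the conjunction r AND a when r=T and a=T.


Conjunction is true only when both operands are true.
Substitute: r=T, a=T.
T AND T evaluates to T.

T


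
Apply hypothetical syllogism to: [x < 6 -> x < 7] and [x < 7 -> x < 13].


Hypothetical syllogism: from (P → Q) and (Q → R), infer (P → R).
Chain the two implications through the shared middle term 'x < 7'.

x < 6 -> x < 13


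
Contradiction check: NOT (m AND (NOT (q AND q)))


Truth table over {m, q}:
m | q | φ
---------
F | F | T
T | F | F
F | T | T
T | T | T
Satisfying assignment at row 1: m=F, q=F gives T.

No, it is not a contradiction.


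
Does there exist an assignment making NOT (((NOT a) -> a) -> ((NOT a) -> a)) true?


Check all 2 assignments over {a}:
a | φ
-----
F | F
T | F
No assignment makes the formula true.

Unsatisfiable.


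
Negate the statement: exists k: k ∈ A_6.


¬(forall x: φ) = exists x: ¬φ, and ¬(exists x: φ) = forall x: ¬φ.
Apply to the existential statement.

forall k: ~(k ∈ A_6)


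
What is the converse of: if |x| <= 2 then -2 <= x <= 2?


The converse of (P → Q) is (Q → P). It is not in general equivalent to the original.
Here P = '|x| <= 2' and Q = '-2 <= x <= 2'.

If -2 <= x <= 2, then |x| <= 2.


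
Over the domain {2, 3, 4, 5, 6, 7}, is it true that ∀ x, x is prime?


Evaluate the predicate on each element: 2:T, 3:T, 4:F, 5:T, 6:F, 7:T.
Counterexample x = 4 fails the predicate.

F


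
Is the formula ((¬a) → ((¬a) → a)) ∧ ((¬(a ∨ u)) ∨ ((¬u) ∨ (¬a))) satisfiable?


Search for a satisfying assignment over {a, u}.
Try a=T, u=F: the formula evaluates to T.
A satisfying assignment exists.

Satisfiable.


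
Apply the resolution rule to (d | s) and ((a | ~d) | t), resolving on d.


The clauses contain complementary literals d and ~d.
Resolution eliminates this pair and disjoins the remaining literals (merging duplicates).

((s | t) | a)


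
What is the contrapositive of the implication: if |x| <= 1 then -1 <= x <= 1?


The contrapositive of (P → Q) is (¬Q → ¬P); it is logically equivalent to the original.
Here P = '|x| <= 1' and Q = '-1 <= x <= 1'.

If not (-1 <= x <= 1), then not (|x| <= 1).


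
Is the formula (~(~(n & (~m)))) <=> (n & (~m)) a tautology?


Build the truth table over {m, n}:
m | n | φ
---------
False | False | True
True | False | True
False | True | True
True | True | True
Every row evaluates to true.

Yes, it is a tautology.


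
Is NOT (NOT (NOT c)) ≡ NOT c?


Compare truth tables:
c | φ | ψ
---------
F | T | T
T | F | F
The columns φ and ψ agree on every row.

Yes, they are logically equivalent.


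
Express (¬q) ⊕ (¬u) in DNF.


Step 1: (¬q) ⊕ (¬u) is true exactly when they disagree: ((¬q) ∧ ¬(¬u)) ∨ (¬(¬q) ∧ (¬u)).
Step 2: Eliminate any double negations (¬¬X = X).

((¬q) ∧ u) ∨ (q ∧ (¬u))


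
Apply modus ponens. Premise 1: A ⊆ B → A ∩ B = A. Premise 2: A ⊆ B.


Modus ponens: from (P → Q) and P, infer Q.
P = 'A ⊆ B' is asserted, and P → Q holds, so Q follows.

A ∩ B = A.


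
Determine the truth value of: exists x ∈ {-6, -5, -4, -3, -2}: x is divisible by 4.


Evaluate the predicate on each element: -6:False, -5:False, -4:True, -3:False, -2:False.
Witness x = -4 satisfies the predicate.

True


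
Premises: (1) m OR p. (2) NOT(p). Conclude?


Disjunctive syllogism: from (P ∨ Q) and ¬P, infer Q.
One disjunct, 'p', is ruled out; the other must hold.

m


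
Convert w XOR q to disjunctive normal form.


Step 1: w ⊕ q is true exactly when they disagree: (w ∧ ¬q) ∨ (¬w ∧ q).

(w AND (NOT q)) OR ((NOT w) AND q)


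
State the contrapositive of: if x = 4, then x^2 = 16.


The contrapositive of (P → Q) is (¬Q → ¬P); it is logically equivalent to the original.
Here P = 'x = 4' and Q = 'x^2 = 16'.

If not (x^2 = 16), then not (x = 4).


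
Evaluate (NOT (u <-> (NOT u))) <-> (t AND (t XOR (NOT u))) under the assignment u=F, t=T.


Substitute u=F, t=T:
NOT u = T
u <-> (NOT u) = F <-> T = F
NOT (u <-> (NOT u)) = T
NOT u = T
t XOR (NOT u) = T XOR T = F
t AND (t XOR (NOT u)) = T AND F = F
(NOT (u <-> (NOT u))) <-> (t AND (t XOR (NOT u))) = T <-> F = F

F


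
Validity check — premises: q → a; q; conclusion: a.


This matches the form of modus ponens: the conclusion follows in every model of the premises.

Valid.


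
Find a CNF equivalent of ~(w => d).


Step 1: Rewrite w → d as ¬w ∨ d.
Step 2: Negate: ¬(¬w ∨ d) = w ∧ ¬d (De Morgan + double negation).

w & (~d)


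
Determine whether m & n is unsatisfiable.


Truth table over {m, n}:
m | n | φ
---------
False | False | False
True | False | False
False | True | False
True | True | True
Satisfying assignment at row 4: m=True, n=True gives True.

No, it is not a contradiction.


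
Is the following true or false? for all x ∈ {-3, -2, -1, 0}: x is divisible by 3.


Evaluate the predicate on each element: -3:T, -2:F, -1:F, 0:T.
Counterexample x = -2 fails the predicate.

F


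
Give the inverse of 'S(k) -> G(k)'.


The inverse of (P → Q) is (¬P → ¬Q). It is equivalent to the converse, not to the original.
Here P = 'S(k)' and Q = 'G(k)'.

If not (S(k)), then not (G(k)).


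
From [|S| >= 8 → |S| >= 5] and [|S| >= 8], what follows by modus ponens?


Modus ponens: from (P → Q) and P, infer Q.
P = '|S| >= 8' is asserted, and P → Q holds, so Q follows.

|S| >= 5.


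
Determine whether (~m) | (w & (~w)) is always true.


Build the truth table over {m, w}:
m | w | φ
---------
False | False | True
True | False | False
False | True | True
True | True | False
Counterexample at row 2: with m=True, w=False, the formula is False.

No, it is not a tautology.


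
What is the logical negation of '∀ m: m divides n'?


¬(∀ x: φ) = ∃ x: ¬φ, and ¬(∃ x: φ) = ∀ x: ¬φ.
Apply to the universal statement.

∃ m: ¬(m divides n)


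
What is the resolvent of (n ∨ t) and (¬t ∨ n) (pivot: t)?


The clauses contain complementary literals t and ¬t.
Resolution eliminates this pair and disjoins the remaining literals (merging duplicates).

n


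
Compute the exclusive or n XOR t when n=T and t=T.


Exclusive or is true when exactly one operand is true.
Substitute: n=T, t=T.
T XOR T evaluates to F.

F


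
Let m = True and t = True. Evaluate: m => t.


Implication is false only when antecedent is true and consequent is false.
Substitute: m=True, t=True.
True => True evaluates to True.

True


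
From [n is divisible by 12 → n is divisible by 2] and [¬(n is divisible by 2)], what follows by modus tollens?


Modus tollens: from (P → Q) and ¬Q, infer ¬P.
Q = 'n is divisible by 2' is denied; since P → Q, P must also fail.

Not (n is divisible by 12).


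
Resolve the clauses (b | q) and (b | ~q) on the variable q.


The clauses contain complementary literals q and ~q.
Resolution eliminates this pair and disjoins the remaining literals (merging duplicates).

b


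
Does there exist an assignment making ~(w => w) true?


Check all 2 assignments over {w}:
w | φ
-----
False | False
True | False
No assignment makes the formula true.

Unsatisfiable.


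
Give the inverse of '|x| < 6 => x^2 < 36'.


The inverse of (P → Q) is (¬P → ¬Q). It is equivalent to the converse, not to the original.
Here P = '|x| < 6' and Q = 'x^2 < 36'.

If not (|x| < 6), then not (x^2 < 36).


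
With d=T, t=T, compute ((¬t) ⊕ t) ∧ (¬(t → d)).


Substitute d=T, t=T:
¬t = F
(¬t) ⊕ t = F ⊕ T = T
t → d = T → T = T
¬(t → d) = F
((¬t) ⊕ t) ∧ (¬(t → d)) = T ∧ F = F

F


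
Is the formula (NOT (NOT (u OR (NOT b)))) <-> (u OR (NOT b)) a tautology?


Build the truth table over {b, u}:
b | u | φ
---------
F | F | T
T | F | T
F | T | T
T | T | T
Every row evaluates to true.

Yes, it is a tautology.


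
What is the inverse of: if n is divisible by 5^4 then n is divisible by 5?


The inverse of (P → Q) is (¬P → ¬Q). It is equivalent to the converse, not to the original.
Here P = 'n is divisible by 5^4' and Q = 'n is divisible by 5'.

If not (n is divisible by 5^4), then not (n is divisible by 5).


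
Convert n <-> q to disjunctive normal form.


Step 1: n ↔ q is true exactly when both agree: (n ∧ q) ∨ (¬n ∧ ¬q).

(n AND q) OR ((NOT n) AND (NOT q))


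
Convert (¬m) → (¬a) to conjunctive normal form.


Step 1: Rewrite (¬m) → (¬a) as ¬(¬m) ∨ (¬a).
Step 2: Eliminate any double negations (¬¬X = X).

m ∨ (¬a)


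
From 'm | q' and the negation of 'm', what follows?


Disjunctive syllogism: from (P ∨ Q) and ¬P, infer Q.
One disjunct, 'm', is ruled out; the other must hold.

q


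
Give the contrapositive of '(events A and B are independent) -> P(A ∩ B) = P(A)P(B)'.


The contrapositive of (P → Q) is (¬Q → ¬P); it is logically equivalent to the original.
Here P = '(events A and B are independent)' and Q = 'P(A ∩ B) = P(A)P(B)'.

If not (P(A ∩ B) = P(A)P(B)), then not ((events A and B are independent)).


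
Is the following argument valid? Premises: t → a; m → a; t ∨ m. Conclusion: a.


This matches the form of proof by cases: the conclusion follows in every model of the premises.

Valid.


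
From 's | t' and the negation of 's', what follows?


Disjunctive syllogism: from (P ∨ Q) and ¬P, infer Q.
One disjunct, 's', is ruled out; the other must hold.

t


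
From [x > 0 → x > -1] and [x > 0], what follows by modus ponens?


Modus ponens: from (P → Q) and P, infer Q.
P = 'x > 0' is asserted, and P → Q holds, so Q follows.

x > -1.


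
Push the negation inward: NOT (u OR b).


De Morgan: the negation of a disjunction is the conjunction of the negations.
Distribute NOT across OR, flipping it to AND, and negate each literal.

(NOT u) AND (NOT b)


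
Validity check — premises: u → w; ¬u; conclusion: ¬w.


This is denying the antecedent (fallacy). There exist truth assignments where the premises are all true but the conclusion is false.

Invalid.


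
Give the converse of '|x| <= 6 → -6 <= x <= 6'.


The converse of (P → Q) is (Q → P). It is not in general equivalent to the original.
Here P = '|x| <= 6' and Q = '-6 <= x <= 6'.

If -6 <= x <= 6, then |x| <= 6.


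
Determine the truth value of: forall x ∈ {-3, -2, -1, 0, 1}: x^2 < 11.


Evaluate the predicate on each element: -3:True, -2:True, -1:True, 0:True, 1:True.
Every element satisfies the predicate.

True


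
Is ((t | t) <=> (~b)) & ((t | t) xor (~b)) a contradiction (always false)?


Truth table over {b, t}:
b | t | φ
---------
False | False | False
True | False | False
False | True | False
True | True | False
Every row is false.

Yes, it is a contradiction.


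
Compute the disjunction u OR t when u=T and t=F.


Disjunction is false only when both operands are false.
Substitute: u=T, t=F.
T OR F evaluates to T.

T


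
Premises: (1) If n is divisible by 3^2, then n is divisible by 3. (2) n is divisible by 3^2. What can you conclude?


Modus ponens: from (P → Q) and P, infer Q.
P = 'n is divisible by 3^2' is asserted, and P → Q holds, so Q follows.

n is divisible by 3.


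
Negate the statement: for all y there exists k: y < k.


Negation flips each quantifier (∀↔∃) and negates the inner predicate.
¬(for all y there exists k: φ) = there exists y for all k: ¬φ.

there exists y for all k: NOT(y < k)


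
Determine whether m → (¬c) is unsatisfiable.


Truth table over {c, m}:
c | m | φ
---------
F | F | T
T | F | T
F | T | T
T | T | F
Satisfying assignment at row 1: c=F, m=F gives T.

No, it is not a contradiction.


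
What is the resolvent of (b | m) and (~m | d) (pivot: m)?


The clauses contain complementary literals m and ~m.
Resolution eliminates this pair and disjoins the remaining literals (merging duplicates).

(b | d)


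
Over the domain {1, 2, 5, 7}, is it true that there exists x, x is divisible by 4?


Evaluate the predicate on each element: 1:F, 2:F, 5:F, 7:F.
No element satisfies the predicate.

F


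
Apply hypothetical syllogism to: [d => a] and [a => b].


Hypothetical syllogism: from (P → Q) and (Q → R), infer (P → R).
Chain the two implications through the shared middle term 'a'.

d => b


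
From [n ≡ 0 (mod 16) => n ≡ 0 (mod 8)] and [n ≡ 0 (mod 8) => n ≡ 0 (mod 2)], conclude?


Hypothetical syllogism: from (P → Q) and (Q → R), infer (P → R).
Chain the two implications through the shared middle term 'n ≡ 0 (mod 8)'.

n ≡ 0 (mod 16) => n ≡ 0 (mod 2)


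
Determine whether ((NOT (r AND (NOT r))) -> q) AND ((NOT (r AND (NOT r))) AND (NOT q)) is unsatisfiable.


Truth table over {q, r}:
q | r | φ
---------
F | F | F
T | F | F
F | T | F
T | T | F
Every row is false.

Yes, it is a contradiction.


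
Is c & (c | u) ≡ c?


Compare truth tables:
c | u | φ | ψ
-------------
False | False | False | False
True | False | True | True
False | True | False | False
True | True | True | True
The columns φ and ψ agree on every row.

Yes, they are logically equivalent.


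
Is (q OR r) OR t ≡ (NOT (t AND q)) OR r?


Compare truth tables:
q | r | t | φ | ψ
-----------------
F | F | F | F | T
T | F | F | T | T
F | T | F | T | T
T | T | F | T | T
F | F | T | T | T
T | F | T | T | F
F | T | T | T | T
T | T | T | T | T
They differ at row 1 (q=F, r=F, t=F): φ=F but ψ=T.

No, they are not logically equivalent.


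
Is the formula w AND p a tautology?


Build the truth table over {p, w}:
p | w | φ
---------
F | F | F
T | F | F
F | T | F
T | T | T
Counterexample at row 1: with p=F, w=F, the formula is F.

No, it is not a tautology.


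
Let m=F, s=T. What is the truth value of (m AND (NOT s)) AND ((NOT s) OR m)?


Substitute m=F, s=T:
NOT s = F
m AND (NOT s) = F AND F = F
NOT s = F
(NOT s) OR m = F OR F = F
(m AND (NOT s)) AND ((NOT s) OR m) = F AND F = F

F


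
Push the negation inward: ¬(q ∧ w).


De Morgan: the negation of a conjunction is the disjunction of the negations.
Distribute ¬ across ∧, flipping it to ∨, and negate each literal.

(¬q) ∨ (¬w)


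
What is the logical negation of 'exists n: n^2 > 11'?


¬(forall x: φ) = exists x: ¬φ, and ¬(exists x: φ) = forall x: ¬φ.
Apply to the existential statement.

forall n: ~(n^2 > 11)


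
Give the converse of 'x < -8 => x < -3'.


The converse of (P → Q) is (Q → P). It is not in general equivalent to the original.
Here P = 'x < -8' and Q = 'x < -3'.

If x < -3, then x < -8.


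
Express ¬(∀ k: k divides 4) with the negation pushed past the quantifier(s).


¬(∀ x: φ) = ∃ x: ¬φ, and ¬(∃ x: φ) = ∀ x: ¬φ.
Apply to the universal statement.

∃ k: ¬(k divides 4)


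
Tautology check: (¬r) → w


Build the truth table over {r, w}:
r | w | φ
---------
F | F | F
T | F | T
F | T | T
T | T | T
Counterexample at row 1: with r=F, w=F, the formula is F.

No, it is not a tautology.


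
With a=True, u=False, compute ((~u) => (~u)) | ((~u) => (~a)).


Substitute a=True, u=False:
~u = True
~u = True
(~u) => (~u) = True => True = True
~u = True
~a = False
(~u) => (~a) = True => False = False
((~u) => (~u)) | ((~u) => (~a)) = True | False = True

True


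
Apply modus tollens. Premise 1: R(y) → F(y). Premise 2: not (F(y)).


Modus tollens: from (P → Q) and ¬Q, infer ¬P.
Q = 'F(y)' is denied; since P → Q, P must also fail.

Not (R(y)).


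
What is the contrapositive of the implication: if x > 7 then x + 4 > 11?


The contrapositive of (P → Q) is (¬Q → ¬P); it is logically equivalent to the original.
Here P = 'x > 7' and Q = 'x + 4 > 11'.

If not (x + 4 > 11), then not (x > 7).


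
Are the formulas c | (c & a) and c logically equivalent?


Compare truth tables:
a | c | φ | ψ
-------------
False | False | False | False
True | False | False | False
False | True | True | True
True | True | True | True
The columns φ and ψ agree on every row.

Yes, they are logically equivalent.


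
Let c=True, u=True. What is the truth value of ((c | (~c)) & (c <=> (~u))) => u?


Substitute c=True, u=True:
~c = False
c | (~c) = True | False = True
~u = False
c <=> (~u) = True <=> False = False
(c | (~c)) & (c <=> (~u)) = True & False = False
((c | (~c)) & (c <=> (~u))) => u = False => True = True

True


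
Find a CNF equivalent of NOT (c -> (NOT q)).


Step 1: Rewrite c → (¬q) as ¬c ∨ (¬q).
Step 2: Negate: ¬(¬c ∨ (¬q)) = c ∧ ¬(¬q) (De Morgan + double negation).
Step 3: Eliminate any double negations (¬¬X = X).

c AND q


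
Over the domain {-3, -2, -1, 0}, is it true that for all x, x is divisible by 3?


Evaluate the predicate on each element: -3:T, -2:F, -1:F, 0:T.
Counterexample x = -2 fails the predicate.

F


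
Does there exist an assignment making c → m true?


Search for a satisfying assignment over {c, m}.
Try c=F, m=F: the formula evaluates to T.
A satisfying assignment exists.

Satisfiable.


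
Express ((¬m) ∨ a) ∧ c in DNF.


Step 1: Distribute ∧ over ∨: ((¬m) ∨ a) ∧ c = ((¬m) ∧ c) ∨ (a ∧ c).

((¬m) ∧ c) ∨ (a ∧ c)


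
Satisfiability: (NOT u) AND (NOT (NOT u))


Check all 2 assignments over {u}:
u | φ
-----
F | F
T | F
No assignment makes the formula true.

Unsatisfiable.


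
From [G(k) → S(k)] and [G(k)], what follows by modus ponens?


Modus ponens: from (P → Q) and P, infer Q.
P = 'G(k)' is asserted, and P → Q holds, so Q follows.

S(k).


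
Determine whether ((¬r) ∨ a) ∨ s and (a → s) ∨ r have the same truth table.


Compare truth tables:
a | r | s | φ | ψ
-----------------
F | F | F | T | T
T | F | F | T | F
F | T | F | F | T
T | T | F | T | T
F | F | T | T | T
T | F | T | T | T
F | T | T | T | T
T | T | T | T | T
They differ at row 2 (a=T, r=F, s=F): φ=T but ψ=F.

No, they are not logically equivalent.


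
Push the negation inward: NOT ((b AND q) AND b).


De Morgan: the negation of a conjunction is the disjunction of the negations.
Distribute NOT across AND, flipping it to OR, and negate each literal.

((NOT b) OR (NOT q)) OR (NOT b)


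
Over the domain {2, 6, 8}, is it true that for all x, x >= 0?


Evaluate the predicate on each element: 2:T, 6:T, 8:T.
Every element satisfies the predicate.

T


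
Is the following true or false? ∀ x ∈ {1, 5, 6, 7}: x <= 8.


Evaluate the predicate on each element: 1:T, 5:T, 6:T, 7:T.
Every element satisfies the predicate.

T


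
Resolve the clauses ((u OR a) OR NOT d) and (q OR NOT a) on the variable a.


The clauses contain complementary literals a and NOTa.
Resolution eliminates this pair and disjoins the remaining literals (merging duplicates).

((NOT d OR u) OR q)


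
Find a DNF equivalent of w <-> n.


Step 1: w ↔ n is true exactly when both agree: (w ∧ n) ∨ (¬w ∧ ¬n).

(w AND n) OR ((NOT w) AND (NOT n))


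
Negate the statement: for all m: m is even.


¬(for all x: φ) = there exists x: ¬φ, and ¬(there exists x: φ) = for all x: ¬φ.
Apply to the universal statement.

there exists m: NOT(m is even)


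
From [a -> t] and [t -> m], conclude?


Hypothetical syllogism: from (P → Q) and (Q → R), infer (P → R).
Chain the two implications through the shared middle term 't'.

a -> m


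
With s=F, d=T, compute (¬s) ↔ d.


Substitute s=F, d=T:
¬s = T
(¬s) ↔ d = T ↔ T = T

T


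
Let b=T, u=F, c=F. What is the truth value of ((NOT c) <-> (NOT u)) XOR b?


Substitute b=T, u=F, c=F:
NOT c = T
NOT u = T
(NOT c) <-> (NOT u) = T <-> T = T
((NOT c) <-> (NOT u)) XOR b = T XOR T = F

F


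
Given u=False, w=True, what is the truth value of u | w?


Disjunction is false only when both operands are false.
Substitute: u=False, w=True.
False | True evaluates to True.

True


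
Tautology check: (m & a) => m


Build the truth table over {a, m}:
a | m | φ
---------
False | False | True
True | False | True
False | True | True
True | True | True
Every row evaluates to true.

Yes, it is a tautology.


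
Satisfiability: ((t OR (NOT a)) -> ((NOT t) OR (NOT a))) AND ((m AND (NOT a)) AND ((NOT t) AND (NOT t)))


Search for a satisfying assignment over {a, m, t}.
Try a=F, m=T, t=F: the formula evaluates to T.
A satisfying assignment exists.

Satisfiable.


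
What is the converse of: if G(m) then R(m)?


The converse of (P → Q) is (Q → P). It is not in general equivalent to the original.
Here P = 'G(m)' and Q = 'R(m)'.

If R(m), then G(m).


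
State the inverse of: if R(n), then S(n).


The inverse of (P → Q) is (¬P → ¬Q). It is equivalent to the converse, not to the original.
Here P = 'R(n)' and Q = 'S(n)'.

If not (R(n)), then not (S(n)).


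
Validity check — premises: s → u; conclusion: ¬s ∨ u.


This matches the form of material implication: the conclusion follows in every model of the premises.

Valid.


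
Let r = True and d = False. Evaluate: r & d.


Conjunction is true only when both operands are true.
Substitute: r=True, d=False.
True & False evaluates to False.

False


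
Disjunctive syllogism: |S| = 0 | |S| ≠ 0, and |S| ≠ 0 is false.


Disjunctive syllogism: from (P ∨ Q) and ¬P, infer Q.
One disjunct, '|S| ≠ 0', is ruled out; the other must hold.

|S| = 0


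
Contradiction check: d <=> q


Truth table over {d, q}:
d | q | φ
---------
False | False | True
True | False | False
False | True | False
True | True | True
Satisfying assignment at row 1: d=False, q=False gives True.

No, it is not a contradiction.


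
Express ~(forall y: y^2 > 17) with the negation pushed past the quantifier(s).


¬(forall x: φ) = exists x: ¬φ, and ¬(exists x: φ) = forall x: ¬φ.
Apply to the universal statement.

exists y: ~(y^2 > 17)


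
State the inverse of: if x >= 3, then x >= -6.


The inverse of (P → Q) is (¬P → ¬Q). It is equivalent to the converse, not to the original.
Here P = 'x >= 3' and Q = 'x >= -6'.

If not (x >= 3), then not (x >= -6).


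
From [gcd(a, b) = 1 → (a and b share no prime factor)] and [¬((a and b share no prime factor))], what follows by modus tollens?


Modus tollens: from (P → Q) and ¬Q, infer ¬P.
Q = '(a and b share no prime factor)' is denied; since P → Q, P must also fail.

Not (gcd(a, b) = 1).


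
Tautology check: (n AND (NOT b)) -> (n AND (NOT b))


Build the truth table over {b, n}:
b | n | φ
---------
F | F | T
T | F | T
F | T | T
T | T | T
Every row evaluates to true.

Yes, it is a tautology.


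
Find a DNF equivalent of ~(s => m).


Step 1: Rewrite implication then negate: ¬(¬s ∨ m) = s ∧ ¬m.

s & (~m)


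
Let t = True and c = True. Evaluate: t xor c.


Exclusive or is true when exactly one operand is true.
Substitute: t=True, c=True.
True xor True evaluates to False.

False


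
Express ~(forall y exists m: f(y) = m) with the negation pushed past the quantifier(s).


Negation flips each quantifier (∀↔∃) and negates the inner predicate.
¬(forall y exists m: φ) = exists y forall m: ¬φ.

exists y forall m: ~(f(y) = m)


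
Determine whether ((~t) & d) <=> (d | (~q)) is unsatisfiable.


Truth table over {d, q, t}:
d | q | t | φ
-------------
False | False | False | False
True | False | False | True
False | True | False | True
True | True | False | True
False | False | True | False
True | False | True | False
False | True | True | True
True | True | True | False
Satisfying assignment at row 2: d=True, q=False, t=False gives True.

No, it is not a contradiction.


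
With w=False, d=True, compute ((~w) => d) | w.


Substitute w=False, d=True:
~w = True
(~w) => d = True => True = True
((~w) => d) | w = True | False = True

True


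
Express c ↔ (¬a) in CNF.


Step 1: Rewrite c ↔ (¬a) as (c → (¬a)) ∧ ((¬a) → c).
Step 2: Rewrite each implication as a disjunction.
Step 3: Eliminate any double negations (¬¬X = X).

((¬c) ∨ (¬a)) ∧ (a ∨ c)


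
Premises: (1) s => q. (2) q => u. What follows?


Hypothetical syllogism: from (P → Q) and (Q → R), infer (P → R).
Chain the two implications through the shared middle term 'q'.

s => u


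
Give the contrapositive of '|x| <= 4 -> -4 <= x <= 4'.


The contrapositive of (P → Q) is (¬Q → ¬P); it is logically equivalent to the original.
Here P = '|x| <= 4' and Q = '-4 <= x <= 4'.

If not (-4 <= x <= 4), then not (|x| <= 4).


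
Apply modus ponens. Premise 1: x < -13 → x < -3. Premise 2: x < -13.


Modus ponens: from (P → Q) and P, infer Q.
P = 'x < -13' is asserted, and P → Q holds, so Q follows.

x < -3.


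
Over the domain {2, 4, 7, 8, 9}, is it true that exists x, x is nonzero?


Evaluate the predicate on each element: 2:True, 4:True, 7:True, 8:True, 9:True.
Witness x = 2 satisfies the predicate.

True


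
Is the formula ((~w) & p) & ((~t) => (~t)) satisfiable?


Search for a satisfying assignment over {p, t, w}.
Try p=True, t=False, w=False: the formula evaluates to True.
A satisfying assignment exists.

Satisfiable.


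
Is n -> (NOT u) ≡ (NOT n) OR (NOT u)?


Compare truth tables:
n | u | φ | ψ
-------------
F | F | T | T
T | F | T | T
F | T | T | T
T | T | F | F
The columns φ and ψ agree on every row.

Yes, they are logically equivalent.


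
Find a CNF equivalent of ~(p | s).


Step 1: Apply De Morgan: ¬(p ∨ s) = ¬p ∧ ¬s.

(~p) & (~s)


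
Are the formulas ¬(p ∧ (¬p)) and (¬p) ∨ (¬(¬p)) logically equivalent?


Compare truth tables:
p | φ | ψ
---------
F | T | T
T | T | T
The columns φ and ψ agree on every row.

Yes, they are logically equivalent.


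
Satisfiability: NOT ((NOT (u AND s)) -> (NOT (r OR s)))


Search for a satisfying assignment over {r, s, u}.
Try r=T, s=F, u=F: the formula evaluates to T.
A satisfying assignment exists.

Satisfiable.


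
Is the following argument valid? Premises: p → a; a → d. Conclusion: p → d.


This matches the form of hypothetical syllogism: the conclusion follows in every model of the premises.

Valid.


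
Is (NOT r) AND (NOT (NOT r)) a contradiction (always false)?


Truth table over {r}:
r | φ
-----
F | F
T | F
Every row is false.

Yes, it is a contradiction.


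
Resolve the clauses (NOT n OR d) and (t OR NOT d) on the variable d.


The clauses contain complementary literals d and NOTd.
Resolution eliminates this pair and disjoins the remaining literals (merging duplicates).

(NOT n OR t)


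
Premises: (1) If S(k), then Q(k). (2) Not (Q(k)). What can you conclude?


Modus tollens: from (P → Q) and ¬Q, infer ¬P.
Q = 'Q(k)' is denied; since P → Q, P must also fail.

Not (S(k)).


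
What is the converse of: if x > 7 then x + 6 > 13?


The converse of (P → Q) is (Q → P). It is not in general equivalent to the original.
Here P = 'x > 7' and Q = 'x + 6 > 13'.

If x + 6 > 13, then x > 7.


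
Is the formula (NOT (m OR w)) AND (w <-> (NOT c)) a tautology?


Build the truth table over {c, m, w}:
c | m | w | φ
-------------
F | F | F | F
T | F | F | T
F | T | F | F
T | T | F | F
F | F | T | F
T | F | T | F
F | T | T | F
T | T | T | F
Counterexample at row 1: with c=F, m=F, w=F, the formula is F.

No, it is not a tautology.


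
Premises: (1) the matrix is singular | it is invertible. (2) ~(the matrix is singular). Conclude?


Disjunctive syllogism: from (P ∨ Q) and ¬P, infer Q.
One disjunct, 'the matrix is singular', is ruled out; the other must hold.

it is invertible


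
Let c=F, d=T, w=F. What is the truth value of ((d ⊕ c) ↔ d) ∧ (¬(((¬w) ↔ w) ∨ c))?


Substitute c=F, d=T, w=F:
d ⊕ c = T ⊕ F = T
(d ⊕ c) ↔ d = T ↔ T = T
¬w = T
(¬w) ↔ w = T ↔ F = F
((¬w) ↔ w) ∨ c = F ∨ F = F
¬(((¬w) ↔ w) ∨ c) = T
((d ⊕ c) ↔ d) ∧ (¬(((¬w) ↔ w) ∨ c)) = T ∧ T = T

T


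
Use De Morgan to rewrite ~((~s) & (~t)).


De Morgan: the negation of a conjunction is the disjunction of the negations.
Distribute ~ across &, flipping it to |, and negate each literal.

s | t


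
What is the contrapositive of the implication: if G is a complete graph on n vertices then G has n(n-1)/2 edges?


The contrapositive of (P → Q) is (¬Q → ¬P); it is logically equivalent to the original.
Here P = 'G is a complete graph on n vertices' and Q = 'G has n(n-1)/2 edges'.

If not (G has n(n-1)/2 edges), then not (G is a complete graph on n vertices).


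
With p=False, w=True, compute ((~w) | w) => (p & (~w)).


Substitute p=False, w=True:
~w = False
(~w) | w = False | True = True
~w = False
p & (~w) = False & False = False
((~w) | w) => (p & (~w)) = True => False = False

False


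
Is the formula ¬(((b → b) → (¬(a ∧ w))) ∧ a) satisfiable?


Search for a satisfying assignment over {a, b, w}.
Try a=F, b=F, w=F: the formula evaluates to T.
A satisfying assignment exists.

Satisfiable.


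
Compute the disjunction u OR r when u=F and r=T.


Disjunction is false only when both operands are false.
Substitute: u=F, r=T.
F OR T evaluates to T.

T


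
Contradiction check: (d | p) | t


Truth table over {d, p, t}:
d | p | t | φ
-------------
False | False | False | False
True | False | False | True
False | True | False | True
True | True | False | True
False | False | True | True
True | False | True | True
False | True | True | True
True | True | True | True
Satisfying assignment at row 2: d=True, p=False, t=False gives True.

No, it is not a contradiction.


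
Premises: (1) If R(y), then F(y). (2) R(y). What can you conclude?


Modus ponens: from (P → Q) and P, infer Q.
P = 'R(y)' is asserted, and P → Q holds, so Q follows.

F(y).


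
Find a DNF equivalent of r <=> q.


Step 1: r ↔ q is true exactly when both agree: (r ∧ q) ∨ (¬r ∧ ¬q).

(r & q) | ((~r) & (~q))


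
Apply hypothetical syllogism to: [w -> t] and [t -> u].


Hypothetical syllogism: from (P → Q) and (Q → R), infer (P → R).
Chain the two implications through the shared middle term 't'.

w -> u


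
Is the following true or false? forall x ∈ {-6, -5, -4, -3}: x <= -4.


Evaluate the predicate on each element: -6:True, -5:True, -4:True, -3:False.
Counterexample x = -3 fails the predicate.

False


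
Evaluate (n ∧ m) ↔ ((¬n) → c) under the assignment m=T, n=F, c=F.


Substitute m=T, n=F, c=F:
n ∧ m = F ∧ T = F
¬n = T
(¬n) → c = T → F = F
(n ∧ m) ↔ ((¬n) → c) = F ↔ F = T

T


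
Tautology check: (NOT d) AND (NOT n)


Build the truth table over {d, n}:
d | n | φ
---------
F | F | T
T | F | F
F | T | F
T | T | F
Counterexample at row 2: with d=T, n=F, the formula is F.

No, it is not a tautology.


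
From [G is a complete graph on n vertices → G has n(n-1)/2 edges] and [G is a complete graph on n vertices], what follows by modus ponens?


Modus ponens: from (P → Q) and P, infer Q.
P = 'G is a complete graph on n vertices' is asserted, and P → Q holds, so Q follows.

G has n(n-1)/2 edges.


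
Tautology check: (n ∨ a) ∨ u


Build the truth table over {a, n, u}:
a | n | u | φ
-------------
F | F | F | F
T | F | F | T
F | T | F | T
T | T | F | T
F | F | T | T
T | F | T | T
F | T | T | T
T | T | T | T
Counterexample at row 1: with a=F, n=F, u=F, the formula is F.

No, it is not a tautology.


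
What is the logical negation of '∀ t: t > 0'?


¬(∀ x: φ) = ∃ x: ¬φ, and ¬(∃ x: φ) = ∀ x: ¬φ.
Apply to the universal statement.

∃ t: ¬(t > 0)


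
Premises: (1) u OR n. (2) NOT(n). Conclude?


Disjunctive syllogism: from (P ∨ Q) and ¬P, infer Q.
One disjunct, 'n', is ruled out; the other must hold.

u


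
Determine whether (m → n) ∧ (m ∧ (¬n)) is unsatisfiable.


Truth table over {m, n}:
m | n | φ
---------
F | F | F
T | F | F
F | T | F
T | T | F
Every row is false.

Yes, it is a contradiction.


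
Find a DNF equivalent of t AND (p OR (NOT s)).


Step 1: Distribute ∧ over ∨: t ∧ (p ∨ (¬s)) = (t ∧ p) ∨ (t ∧ (¬s)).

(t AND p) OR (t AND (NOT s))


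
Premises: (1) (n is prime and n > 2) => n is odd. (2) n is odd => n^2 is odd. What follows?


Hypothetical syllogism: from (P → Q) and (Q → R), infer (P → R).
Chain the two implications through the shared middle term 'n is odd'.

(n is prime and n > 2) => n^2 is odd


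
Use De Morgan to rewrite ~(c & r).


De Morgan: the negation of a conjunction is the disjunction of the negations.
Distribute ~ across &, flipping it to |, and negate each literal.

(~c) | (~r)


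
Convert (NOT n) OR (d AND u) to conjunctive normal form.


Step 1: Distribute ∨ over ∧: (¬n) ∨ (d ∧ u) = ((¬n) ∨ d) ∧ ((¬n) ∨ u).

((NOT n) OR d) AND ((NOT n) OR u)


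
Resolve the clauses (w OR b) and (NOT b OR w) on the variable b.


The clauses contain complementary literals b and NOTb.
Resolution eliminates this pair and disjoins the remaining literals (merging duplicates).

w


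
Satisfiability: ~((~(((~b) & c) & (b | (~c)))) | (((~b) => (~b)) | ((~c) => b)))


Check all 4 assignments over {b, c}:
b | c | φ
---------
False | False | False
True | False | False
False | True | False
True | True | False
No assignment makes the formula true.

Unsatisfiable.


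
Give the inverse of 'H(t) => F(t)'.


The inverse of (P → Q) is (¬P → ¬Q). It is equivalent to the converse, not to the original.
Here P = 'H(t)' and Q = 'F(t)'.

If not (H(t)), then not (F(t)).


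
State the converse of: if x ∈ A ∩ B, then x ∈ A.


The converse of (P → Q) is (Q → P). It is not in general equivalent to the original.
Here P = 'x ∈ A ∩ B' and Q = 'x ∈ A'.

If x ∈ A, then x ∈ A ∩ B.


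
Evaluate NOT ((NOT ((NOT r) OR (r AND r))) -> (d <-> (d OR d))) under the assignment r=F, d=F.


Substitute r=F, d=F:
NOT r = T
r AND r = F AND F = F
(NOT r) OR (r AND r) = T OR F = T
NOT ((NOT r) OR (r AND r)) = F
d OR d = F OR F = F
d <-> (d OR d) = F <-> F = T
(NOT ((NOT r) OR (r AND r))) -> (d <-> (d OR d)) = F -> T = T
NOT ((NOT ((NOT r) OR (r AND r))) -> (d <-> (d OR d))) = F

F


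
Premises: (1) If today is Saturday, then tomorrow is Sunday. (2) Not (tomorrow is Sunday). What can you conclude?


Modus tollens: from (P → Q) and ¬Q, infer ¬P.
Q = 'tomorrow is Sunday' is denied; since P → Q, P must also fail.

Not (today is Saturday).


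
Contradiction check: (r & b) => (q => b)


Truth table over {b, q, r}:
b | q | r | φ
-------------
False | False | False | True
True | False | False | True
False | True | False | True
True | True | False | True
False | False | True | True
True | False | True | True
False | True | True | True
True | True | True | True
Satisfying assignment at row 1: b=False, q=False, r=False gives True.

No, it is not a contradiction.
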